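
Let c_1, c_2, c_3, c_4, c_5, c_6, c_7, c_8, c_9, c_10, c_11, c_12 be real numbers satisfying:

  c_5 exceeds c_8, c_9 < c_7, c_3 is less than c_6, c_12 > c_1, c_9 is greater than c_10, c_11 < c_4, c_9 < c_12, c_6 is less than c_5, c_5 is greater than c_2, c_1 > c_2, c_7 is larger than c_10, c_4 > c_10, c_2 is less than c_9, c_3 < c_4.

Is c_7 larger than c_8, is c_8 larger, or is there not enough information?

Following every chain through c_8: above c_8 we get c_5.
c_7 is not reached, and no chain runs the other way from c_7 to c_8.
So the given relations leave the order of c_8 and c_7 undetermined.

undetermined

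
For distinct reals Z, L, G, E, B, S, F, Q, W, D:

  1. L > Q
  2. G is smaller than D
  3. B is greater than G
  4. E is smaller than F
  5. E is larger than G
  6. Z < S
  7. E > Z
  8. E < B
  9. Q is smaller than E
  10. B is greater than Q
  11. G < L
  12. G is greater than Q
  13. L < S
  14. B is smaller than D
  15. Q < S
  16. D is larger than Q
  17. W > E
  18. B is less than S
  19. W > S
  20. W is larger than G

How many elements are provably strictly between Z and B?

The relations place Z below B. An element lies strictly between them when it is forced above Z and also forced below B.
Above Z: {E, S, W, F, D}. Below B: {Q, G, E}.
Intersection: {E} — 1.

1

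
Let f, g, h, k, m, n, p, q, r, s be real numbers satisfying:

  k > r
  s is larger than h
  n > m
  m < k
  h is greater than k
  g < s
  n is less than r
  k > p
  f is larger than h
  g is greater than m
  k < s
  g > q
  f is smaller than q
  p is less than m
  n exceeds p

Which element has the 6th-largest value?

Chaining the given pairs: p < m < n < r < k < h < f < q < g < s.
The 6th largest is k.

k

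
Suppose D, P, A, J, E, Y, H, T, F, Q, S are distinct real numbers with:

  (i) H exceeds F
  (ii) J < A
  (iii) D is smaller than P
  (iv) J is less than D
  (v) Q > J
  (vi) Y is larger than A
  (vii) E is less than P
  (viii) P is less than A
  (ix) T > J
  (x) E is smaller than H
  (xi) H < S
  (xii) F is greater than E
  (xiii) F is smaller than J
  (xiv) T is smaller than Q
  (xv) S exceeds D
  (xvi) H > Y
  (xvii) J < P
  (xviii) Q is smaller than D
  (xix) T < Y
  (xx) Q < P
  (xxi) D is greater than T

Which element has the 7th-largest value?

Q

The consecutive relations fix a unique order: E < F < J < T < Q < D < P < A < Y < H < S.
The 7th largest is Q.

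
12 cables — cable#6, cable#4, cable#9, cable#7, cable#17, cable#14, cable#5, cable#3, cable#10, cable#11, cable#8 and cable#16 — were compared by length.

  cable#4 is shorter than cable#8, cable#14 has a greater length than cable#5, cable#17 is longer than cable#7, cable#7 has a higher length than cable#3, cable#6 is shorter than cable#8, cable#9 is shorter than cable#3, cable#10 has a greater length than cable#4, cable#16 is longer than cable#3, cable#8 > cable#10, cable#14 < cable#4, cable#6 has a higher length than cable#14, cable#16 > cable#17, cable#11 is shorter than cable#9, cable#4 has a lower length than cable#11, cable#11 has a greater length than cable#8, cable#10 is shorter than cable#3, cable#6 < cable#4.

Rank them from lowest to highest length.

The consecutive links are each given: cable#5 < cable#14; cable#14 < cable#6; cable#6 < cable#4; cable#4 < cable#10; cable#10 < cable#8; cable#8 < cable#11; cable#11 < cable#9; cable#9 < cable#3; cable#3 < cable#7; cable#7 < cable#17; cable#17 < cable#16.

cable#5 < cable#14 < cable#6 < cable#4 < cable#10 < cable#8 < cable#11 < cable#9 < cable#3 < cable#7 < cable#17 < cable#16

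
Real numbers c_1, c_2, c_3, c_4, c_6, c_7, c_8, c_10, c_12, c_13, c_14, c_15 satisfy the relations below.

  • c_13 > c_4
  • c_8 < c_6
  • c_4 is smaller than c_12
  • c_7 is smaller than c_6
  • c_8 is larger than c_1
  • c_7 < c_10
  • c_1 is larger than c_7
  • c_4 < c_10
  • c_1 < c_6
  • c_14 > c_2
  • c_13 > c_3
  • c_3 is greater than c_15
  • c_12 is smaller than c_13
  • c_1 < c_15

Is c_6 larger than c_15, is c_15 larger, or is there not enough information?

undetermined

Following every chain through c_15: above c_15 we get c_3, c_13; below c_15 we get c_7, c_1.
c_6 is not reached, and no chain runs the other way from c_6 to c_15.
So the given relations leave the order of c_15 and c_6 undetermined.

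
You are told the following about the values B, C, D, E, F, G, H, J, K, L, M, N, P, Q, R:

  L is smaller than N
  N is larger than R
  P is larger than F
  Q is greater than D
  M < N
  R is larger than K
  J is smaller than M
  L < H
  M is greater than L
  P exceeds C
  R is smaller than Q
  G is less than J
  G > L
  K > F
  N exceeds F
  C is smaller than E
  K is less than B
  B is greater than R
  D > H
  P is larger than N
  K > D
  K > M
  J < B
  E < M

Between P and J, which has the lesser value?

J

J < M < K < R < N < P, by transitivity through M, K, R, N.
So J < P; J is the smaller of the two.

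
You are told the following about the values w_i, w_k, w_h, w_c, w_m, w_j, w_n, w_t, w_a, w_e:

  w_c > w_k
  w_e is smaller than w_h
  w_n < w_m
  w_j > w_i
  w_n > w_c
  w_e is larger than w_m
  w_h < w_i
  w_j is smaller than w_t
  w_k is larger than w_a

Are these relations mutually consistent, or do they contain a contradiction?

consistent

Every relation is compatible with w_a < w_k < w_c < w_n < w_m < w_e < w_h < w_i < w_j < w_t; the set is consistent.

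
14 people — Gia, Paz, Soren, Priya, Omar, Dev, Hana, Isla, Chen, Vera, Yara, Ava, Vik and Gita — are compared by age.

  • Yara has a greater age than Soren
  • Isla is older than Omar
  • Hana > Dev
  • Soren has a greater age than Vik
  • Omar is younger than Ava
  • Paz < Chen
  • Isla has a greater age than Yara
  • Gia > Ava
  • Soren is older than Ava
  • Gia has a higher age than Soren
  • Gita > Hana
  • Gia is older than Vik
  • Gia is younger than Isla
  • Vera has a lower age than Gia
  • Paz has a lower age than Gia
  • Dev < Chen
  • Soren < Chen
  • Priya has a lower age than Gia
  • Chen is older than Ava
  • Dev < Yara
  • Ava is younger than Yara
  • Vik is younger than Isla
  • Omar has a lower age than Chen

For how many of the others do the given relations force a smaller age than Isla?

The elements the relations force below Isla are Vik, Vera, Dev, Paz, Priya, Omar, Ava, Soren, Yara, Gia — no chain reaches any other.
That is 10.

10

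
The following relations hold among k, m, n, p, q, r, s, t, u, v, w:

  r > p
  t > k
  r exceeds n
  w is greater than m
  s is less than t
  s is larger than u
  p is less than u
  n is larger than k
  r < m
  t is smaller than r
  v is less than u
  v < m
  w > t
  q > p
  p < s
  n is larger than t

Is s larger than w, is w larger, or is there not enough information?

w

Following the relations from s: s < t < n < r < m < w.
So w is larger.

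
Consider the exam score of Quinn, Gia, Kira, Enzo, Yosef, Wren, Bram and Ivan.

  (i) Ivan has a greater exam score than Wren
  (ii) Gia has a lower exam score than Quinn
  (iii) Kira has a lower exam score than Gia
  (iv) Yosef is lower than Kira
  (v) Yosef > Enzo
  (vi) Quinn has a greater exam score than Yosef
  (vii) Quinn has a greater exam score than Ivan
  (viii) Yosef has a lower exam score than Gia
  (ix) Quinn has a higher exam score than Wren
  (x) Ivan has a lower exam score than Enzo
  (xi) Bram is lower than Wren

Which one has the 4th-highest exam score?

Chaining the given pairs: Bram < Wren < Ivan < Enzo < Yosef < Kira < Gia < Quinn.
Counting 4 from the largest end gives Yosef.

Yosef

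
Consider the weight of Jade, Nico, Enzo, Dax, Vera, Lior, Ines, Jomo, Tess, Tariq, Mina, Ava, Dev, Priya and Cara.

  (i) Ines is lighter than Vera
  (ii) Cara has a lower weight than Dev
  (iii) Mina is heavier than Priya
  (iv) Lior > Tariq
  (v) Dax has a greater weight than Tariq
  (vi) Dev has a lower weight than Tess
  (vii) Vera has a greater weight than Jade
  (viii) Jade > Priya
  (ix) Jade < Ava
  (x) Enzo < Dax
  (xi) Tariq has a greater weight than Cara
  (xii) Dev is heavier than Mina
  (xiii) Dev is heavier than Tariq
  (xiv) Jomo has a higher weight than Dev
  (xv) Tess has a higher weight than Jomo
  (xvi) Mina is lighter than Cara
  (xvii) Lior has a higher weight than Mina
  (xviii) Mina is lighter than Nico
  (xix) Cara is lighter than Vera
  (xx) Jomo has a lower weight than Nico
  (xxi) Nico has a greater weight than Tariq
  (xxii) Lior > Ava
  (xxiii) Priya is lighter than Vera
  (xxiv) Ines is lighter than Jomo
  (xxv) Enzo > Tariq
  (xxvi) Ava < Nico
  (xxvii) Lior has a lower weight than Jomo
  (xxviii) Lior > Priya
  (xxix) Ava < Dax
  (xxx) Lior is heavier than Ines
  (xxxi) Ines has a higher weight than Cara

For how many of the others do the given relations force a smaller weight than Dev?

From Dev the given relations immediately reach Mina, Cara, Tariq.
From those, Priya — 4 in total.
No other element is forced below Dev by the given relations, so the count is 4.

4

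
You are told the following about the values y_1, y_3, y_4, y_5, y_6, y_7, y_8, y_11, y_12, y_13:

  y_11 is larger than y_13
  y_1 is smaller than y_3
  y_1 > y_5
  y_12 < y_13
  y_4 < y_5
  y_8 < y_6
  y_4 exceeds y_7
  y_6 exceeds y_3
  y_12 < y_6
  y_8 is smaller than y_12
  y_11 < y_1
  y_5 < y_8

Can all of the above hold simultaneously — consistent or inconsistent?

Every relation is compatible with y_7 < y_4 < y_5 < y_8 < y_12 < y_13 < y_11 < y_1 < y_3 < y_6; the set is consistent.

consistent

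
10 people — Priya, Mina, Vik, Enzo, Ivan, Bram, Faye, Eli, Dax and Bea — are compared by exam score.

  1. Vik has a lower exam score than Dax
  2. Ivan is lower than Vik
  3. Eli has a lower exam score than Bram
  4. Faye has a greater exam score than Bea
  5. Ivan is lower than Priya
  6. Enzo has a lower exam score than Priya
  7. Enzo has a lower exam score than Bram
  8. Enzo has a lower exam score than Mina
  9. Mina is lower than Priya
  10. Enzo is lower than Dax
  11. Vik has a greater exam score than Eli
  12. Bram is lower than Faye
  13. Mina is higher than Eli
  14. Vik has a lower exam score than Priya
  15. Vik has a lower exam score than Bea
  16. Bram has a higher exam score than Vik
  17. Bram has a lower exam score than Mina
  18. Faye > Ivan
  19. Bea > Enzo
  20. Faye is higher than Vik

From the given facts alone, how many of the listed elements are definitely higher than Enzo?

From Enzo the given relations immediately reach Bea, Bram, Mina, Priya, Dax.
From those, Faye — 6 in total.
No other element is forced above Enzo by the given relations, so the count is 6.

6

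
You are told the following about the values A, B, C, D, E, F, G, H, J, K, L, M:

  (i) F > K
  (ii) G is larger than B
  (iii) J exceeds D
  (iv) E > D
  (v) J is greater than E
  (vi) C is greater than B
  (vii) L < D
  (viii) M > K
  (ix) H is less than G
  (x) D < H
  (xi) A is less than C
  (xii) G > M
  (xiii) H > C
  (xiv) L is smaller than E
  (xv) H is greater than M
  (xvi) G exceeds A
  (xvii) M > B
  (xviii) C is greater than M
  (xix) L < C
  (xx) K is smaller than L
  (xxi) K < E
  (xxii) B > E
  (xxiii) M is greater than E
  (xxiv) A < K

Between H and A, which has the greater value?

A < K and K < L give A < L.
With L < D: A < K < L < D.
Then D < E extends the chain to E.
Then E < B extends the chain to B.
With B < M: A < K < L < D < E < B < M.
Then M < C extends the chain to C.
With C < H: A < K < L < D < E < B < M < C < H.
So A < H; H is the larger of the two.

H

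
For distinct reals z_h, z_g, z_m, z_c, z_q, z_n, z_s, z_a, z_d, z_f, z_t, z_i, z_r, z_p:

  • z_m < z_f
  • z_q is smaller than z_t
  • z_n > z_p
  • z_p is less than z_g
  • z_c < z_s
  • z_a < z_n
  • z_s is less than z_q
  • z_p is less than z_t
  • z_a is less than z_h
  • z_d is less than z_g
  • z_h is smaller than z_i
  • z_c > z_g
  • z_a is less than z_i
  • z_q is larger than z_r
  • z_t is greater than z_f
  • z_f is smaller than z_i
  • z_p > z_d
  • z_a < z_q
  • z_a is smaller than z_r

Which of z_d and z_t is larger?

Following the relations from z_d: z_d < z_g < z_c < z_s < z_q < z_t.
So z_d < z_t; z_t is the larger of the two.

z_t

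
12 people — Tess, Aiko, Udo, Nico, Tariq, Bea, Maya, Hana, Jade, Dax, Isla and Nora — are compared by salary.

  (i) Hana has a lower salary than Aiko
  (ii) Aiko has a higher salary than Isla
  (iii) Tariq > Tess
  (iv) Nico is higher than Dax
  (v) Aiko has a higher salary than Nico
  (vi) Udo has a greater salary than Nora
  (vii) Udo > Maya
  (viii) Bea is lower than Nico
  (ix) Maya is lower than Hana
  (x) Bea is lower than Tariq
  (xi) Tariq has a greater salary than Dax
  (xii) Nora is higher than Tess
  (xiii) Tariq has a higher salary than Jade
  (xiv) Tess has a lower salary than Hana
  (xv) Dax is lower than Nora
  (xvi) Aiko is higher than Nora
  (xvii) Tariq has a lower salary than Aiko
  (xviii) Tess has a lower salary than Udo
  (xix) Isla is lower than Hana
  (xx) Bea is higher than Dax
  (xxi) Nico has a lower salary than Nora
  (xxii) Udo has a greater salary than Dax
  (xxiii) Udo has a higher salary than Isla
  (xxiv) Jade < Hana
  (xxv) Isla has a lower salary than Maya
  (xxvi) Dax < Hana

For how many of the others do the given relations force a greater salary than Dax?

The elements the relations force above Dax are Bea, Nico, Tariq, Hana, Nora, Aiko, Udo — no chain reaches any other.
That is 7.

7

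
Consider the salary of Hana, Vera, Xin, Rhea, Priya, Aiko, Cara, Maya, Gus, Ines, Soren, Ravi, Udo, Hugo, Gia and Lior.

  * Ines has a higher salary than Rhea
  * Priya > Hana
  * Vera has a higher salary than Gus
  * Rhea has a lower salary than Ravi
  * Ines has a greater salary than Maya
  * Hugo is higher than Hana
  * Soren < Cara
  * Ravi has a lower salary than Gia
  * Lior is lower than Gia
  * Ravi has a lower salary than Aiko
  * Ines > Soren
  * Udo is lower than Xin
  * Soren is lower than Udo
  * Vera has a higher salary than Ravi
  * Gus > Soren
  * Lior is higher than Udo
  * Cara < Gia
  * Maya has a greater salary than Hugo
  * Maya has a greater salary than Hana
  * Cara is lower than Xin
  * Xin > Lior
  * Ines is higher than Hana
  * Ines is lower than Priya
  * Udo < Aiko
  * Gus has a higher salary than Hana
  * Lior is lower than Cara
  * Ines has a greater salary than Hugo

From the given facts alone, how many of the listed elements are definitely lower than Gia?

6

Directly below Gia: Lior, Ravi, Cara.
One step further: Soren, Rhea, Udo (6 so far).
Nothing else is reachable below Gia; 6 in all.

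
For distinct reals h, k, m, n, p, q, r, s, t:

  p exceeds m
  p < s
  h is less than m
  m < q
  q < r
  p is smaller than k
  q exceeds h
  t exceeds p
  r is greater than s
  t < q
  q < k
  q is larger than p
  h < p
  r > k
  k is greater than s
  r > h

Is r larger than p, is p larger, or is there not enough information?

Link the given pairs in sequence: p < t; t < q; q < k; k < r.
Together: p < t < q < k < r.
So r is larger.

r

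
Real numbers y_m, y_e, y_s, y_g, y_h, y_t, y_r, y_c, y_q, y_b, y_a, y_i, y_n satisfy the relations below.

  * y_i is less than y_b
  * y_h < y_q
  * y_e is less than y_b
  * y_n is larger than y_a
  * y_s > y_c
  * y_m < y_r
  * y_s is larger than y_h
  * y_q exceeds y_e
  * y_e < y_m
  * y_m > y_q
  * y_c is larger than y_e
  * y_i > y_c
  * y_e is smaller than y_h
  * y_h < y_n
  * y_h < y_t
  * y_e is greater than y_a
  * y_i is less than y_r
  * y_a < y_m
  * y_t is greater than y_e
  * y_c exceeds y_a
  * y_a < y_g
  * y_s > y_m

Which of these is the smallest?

y_a

Chaining upward from y_a: directly above it, y_e, y_c, y_m, y_n, y_g; then y_h, y_q, y_i, y_b, y_s, y_t, y_r.
That covers every other element, and nothing is given below y_a, so y_a is the smallest.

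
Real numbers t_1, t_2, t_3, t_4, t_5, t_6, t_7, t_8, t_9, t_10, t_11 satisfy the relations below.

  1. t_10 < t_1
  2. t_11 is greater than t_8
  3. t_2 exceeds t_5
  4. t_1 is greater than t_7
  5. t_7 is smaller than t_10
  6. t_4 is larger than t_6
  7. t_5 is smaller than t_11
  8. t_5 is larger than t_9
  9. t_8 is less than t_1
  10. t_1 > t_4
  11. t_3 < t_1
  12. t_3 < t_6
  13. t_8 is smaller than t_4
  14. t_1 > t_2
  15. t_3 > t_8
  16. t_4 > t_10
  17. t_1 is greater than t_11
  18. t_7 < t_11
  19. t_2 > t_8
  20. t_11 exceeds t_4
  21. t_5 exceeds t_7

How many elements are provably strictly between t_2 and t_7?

The relations place t_7 below t_2. An element lies strictly between them when it is forced above t_7 and also forced below t_2.
Above t_7: {t_5, t_10, t_4, t_11, t_1}. Below t_2: {t_8, t_9, t_5}.
Intersection: {t_5} — 1.

1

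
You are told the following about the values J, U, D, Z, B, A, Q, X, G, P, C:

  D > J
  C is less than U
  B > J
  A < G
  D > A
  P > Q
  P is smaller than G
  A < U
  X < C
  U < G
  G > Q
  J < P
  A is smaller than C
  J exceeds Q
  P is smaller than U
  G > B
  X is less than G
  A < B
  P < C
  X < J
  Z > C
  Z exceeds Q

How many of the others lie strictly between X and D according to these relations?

Chaining upward from X reaches: J, P, C, B, Z, U, G.
Chaining downward from D reaches: Q, J, A.
Strictly between X and D are those in both lists: J — 1 element.

1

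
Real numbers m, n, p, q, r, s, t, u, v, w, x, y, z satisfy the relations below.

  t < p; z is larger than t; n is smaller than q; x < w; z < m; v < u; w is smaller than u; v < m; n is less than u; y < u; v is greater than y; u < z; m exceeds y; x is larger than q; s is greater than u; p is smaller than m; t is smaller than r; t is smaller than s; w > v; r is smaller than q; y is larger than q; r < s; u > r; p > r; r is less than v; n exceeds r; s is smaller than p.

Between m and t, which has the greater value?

Link the given pairs in sequence: t < r; r < n; n < q; q < y; y < v; v < w; w < u; u < s; s < p; p < m.
Together: t < r < n < q < y < v < w < u < s < p < m.
So t < m; m is the larger of the two.

m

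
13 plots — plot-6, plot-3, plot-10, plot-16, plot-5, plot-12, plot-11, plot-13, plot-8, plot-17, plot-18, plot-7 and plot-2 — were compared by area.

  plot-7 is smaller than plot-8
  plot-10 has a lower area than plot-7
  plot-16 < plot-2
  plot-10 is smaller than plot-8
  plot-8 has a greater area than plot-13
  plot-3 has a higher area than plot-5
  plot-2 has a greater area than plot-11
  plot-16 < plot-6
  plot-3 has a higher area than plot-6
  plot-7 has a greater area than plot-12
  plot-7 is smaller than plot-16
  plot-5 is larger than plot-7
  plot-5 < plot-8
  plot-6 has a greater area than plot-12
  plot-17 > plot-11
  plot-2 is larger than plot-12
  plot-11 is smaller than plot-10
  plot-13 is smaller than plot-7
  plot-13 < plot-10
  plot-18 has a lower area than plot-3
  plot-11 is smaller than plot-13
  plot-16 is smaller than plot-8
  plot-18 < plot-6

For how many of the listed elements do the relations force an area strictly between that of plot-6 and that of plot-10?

Chaining upward from plot-10 reaches: plot-7, plot-5, plot-16, plot-2, plot-8, plot-3.
Chaining downward from plot-6 reaches: plot-11, plot-12, plot-13, plot-7, plot-16, plot-18.
Strictly between plot-10 and plot-6 are those in both lists: plot-7, plot-16 — 2 elements.

2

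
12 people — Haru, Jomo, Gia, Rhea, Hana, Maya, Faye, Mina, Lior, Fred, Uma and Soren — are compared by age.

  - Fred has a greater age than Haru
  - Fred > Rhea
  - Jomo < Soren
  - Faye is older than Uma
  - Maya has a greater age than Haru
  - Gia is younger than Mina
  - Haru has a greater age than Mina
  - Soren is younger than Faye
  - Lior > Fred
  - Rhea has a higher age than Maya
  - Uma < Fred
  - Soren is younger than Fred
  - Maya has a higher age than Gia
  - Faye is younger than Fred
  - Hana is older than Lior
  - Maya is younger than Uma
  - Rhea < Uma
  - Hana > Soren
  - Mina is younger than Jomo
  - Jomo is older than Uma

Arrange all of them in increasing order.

Each adjacent pair is fixed by a given relation: Gia < Mina; Mina < Haru; Haru < Maya; Maya < Rhea; Rhea < Uma; Uma < Jomo; Jomo < Soren; Soren < Faye; Faye < Fred; Fred < Lior; Lior < Hana. Chaining them end to end gives the full order.

Gia < Mina < Haru < Maya < Rhea < Uma < Jomo < Soren < Faye < Fred < Lior < Hana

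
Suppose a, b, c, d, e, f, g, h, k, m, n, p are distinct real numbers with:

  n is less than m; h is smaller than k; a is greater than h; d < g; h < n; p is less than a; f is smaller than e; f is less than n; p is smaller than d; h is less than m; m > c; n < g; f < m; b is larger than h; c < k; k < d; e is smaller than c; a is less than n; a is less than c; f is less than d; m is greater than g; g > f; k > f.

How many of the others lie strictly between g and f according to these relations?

The relations place f below g. An element lies strictly between them when it is forced above f and also forced below g.
Above f: {e, c, k, d, n, m}. Below g: {h, p, e, a, c, k, d, n}.
Intersection: {e, c, k, d, n} — 5.

5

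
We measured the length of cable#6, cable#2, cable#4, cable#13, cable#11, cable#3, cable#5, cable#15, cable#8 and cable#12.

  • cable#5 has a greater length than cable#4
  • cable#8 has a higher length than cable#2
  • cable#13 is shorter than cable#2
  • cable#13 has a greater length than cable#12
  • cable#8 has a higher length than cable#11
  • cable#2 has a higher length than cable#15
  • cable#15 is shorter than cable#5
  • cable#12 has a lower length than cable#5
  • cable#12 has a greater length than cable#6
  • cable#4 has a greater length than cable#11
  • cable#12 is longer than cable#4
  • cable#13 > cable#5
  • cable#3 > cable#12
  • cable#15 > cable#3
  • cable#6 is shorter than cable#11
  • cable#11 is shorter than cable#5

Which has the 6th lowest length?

cable#15

Chaining the given pairs: cable#6 < cable#11 < cable#4 < cable#12 < cable#3 < cable#15 < cable#5 < cable#13 < cable#2 < cable#8.
Counting 6 from the smallest end gives cable#15.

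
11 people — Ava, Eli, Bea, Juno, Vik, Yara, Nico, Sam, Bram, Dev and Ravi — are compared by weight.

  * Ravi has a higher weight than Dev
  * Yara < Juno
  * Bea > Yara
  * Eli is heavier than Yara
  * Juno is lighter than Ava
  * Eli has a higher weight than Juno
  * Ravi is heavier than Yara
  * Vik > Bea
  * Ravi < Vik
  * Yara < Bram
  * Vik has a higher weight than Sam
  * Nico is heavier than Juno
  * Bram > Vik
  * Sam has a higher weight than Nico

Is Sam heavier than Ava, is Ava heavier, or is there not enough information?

Following every chain through Sam: above Sam we get Vik, Bram; below Sam we get Yara, Juno, Nico.
Ava is not reached, and no chain runs the other way from Ava to Sam.
So the given relations leave the order of Sam and Ava undetermined.

undetermined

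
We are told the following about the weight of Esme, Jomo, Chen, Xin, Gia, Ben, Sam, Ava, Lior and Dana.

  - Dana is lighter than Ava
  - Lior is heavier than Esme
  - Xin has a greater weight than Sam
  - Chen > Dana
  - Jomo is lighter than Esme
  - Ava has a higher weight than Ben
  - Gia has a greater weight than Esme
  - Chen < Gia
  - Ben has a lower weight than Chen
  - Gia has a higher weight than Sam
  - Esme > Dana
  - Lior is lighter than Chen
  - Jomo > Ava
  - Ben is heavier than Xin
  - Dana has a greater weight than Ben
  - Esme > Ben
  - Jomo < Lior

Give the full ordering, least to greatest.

Sam < Xin < Ben < Dana < Ava < Jomo < Esme < Lior < Chen < Gia

Each adjacent pair is fixed by a given relation: Sam < Xin; Xin < Ben; Ben < Dana; Dana < Ava; Ava < Jomo; Jomo < Esme; Esme < Lior; Lior < Chen; Chen < Gia. Chaining them end to end gives the full order.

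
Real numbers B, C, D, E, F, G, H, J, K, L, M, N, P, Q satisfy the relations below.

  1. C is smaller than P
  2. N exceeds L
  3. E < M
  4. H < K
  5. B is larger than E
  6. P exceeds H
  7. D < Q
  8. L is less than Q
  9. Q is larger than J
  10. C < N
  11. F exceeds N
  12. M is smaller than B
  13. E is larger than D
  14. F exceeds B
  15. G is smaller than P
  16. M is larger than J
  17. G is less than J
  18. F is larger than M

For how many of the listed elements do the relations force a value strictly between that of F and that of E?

The relations place E below F. An element lies strictly between them when it is forced above E and also forced below F.
Above E: {M, B}. Below F: {G, D, L, C, J, N, M, B}.
Intersection: {M, B} — 2.

2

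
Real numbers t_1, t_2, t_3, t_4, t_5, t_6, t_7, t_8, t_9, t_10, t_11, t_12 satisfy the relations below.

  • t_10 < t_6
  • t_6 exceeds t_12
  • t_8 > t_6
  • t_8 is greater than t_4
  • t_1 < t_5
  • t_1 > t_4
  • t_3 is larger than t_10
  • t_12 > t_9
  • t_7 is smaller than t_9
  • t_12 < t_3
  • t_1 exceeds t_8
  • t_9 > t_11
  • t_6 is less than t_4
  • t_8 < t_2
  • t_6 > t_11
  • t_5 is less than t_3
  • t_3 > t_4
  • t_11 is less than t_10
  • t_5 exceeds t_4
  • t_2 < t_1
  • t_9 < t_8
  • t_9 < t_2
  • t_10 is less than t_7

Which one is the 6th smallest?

t_6

The consecutive relations fix a unique order: t_11 < t_10 < t_7 < t_9 < t_12 < t_6 < t_4 < t_8 < t_2 < t_1 < t_5 < t_3.
The 6th smallest is t_6.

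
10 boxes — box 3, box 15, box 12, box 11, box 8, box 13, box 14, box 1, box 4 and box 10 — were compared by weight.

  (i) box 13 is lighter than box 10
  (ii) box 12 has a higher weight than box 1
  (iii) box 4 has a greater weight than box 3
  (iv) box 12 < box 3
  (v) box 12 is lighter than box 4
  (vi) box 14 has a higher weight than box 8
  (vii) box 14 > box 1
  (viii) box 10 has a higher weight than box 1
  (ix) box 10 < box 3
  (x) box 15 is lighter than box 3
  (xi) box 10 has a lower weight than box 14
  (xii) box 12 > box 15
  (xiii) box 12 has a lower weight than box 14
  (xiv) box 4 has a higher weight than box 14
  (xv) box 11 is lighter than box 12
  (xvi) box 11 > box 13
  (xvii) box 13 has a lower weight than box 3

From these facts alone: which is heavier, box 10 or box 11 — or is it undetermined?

Following every chain through box 11: above box 11 we get box 12, box 3, box 14, box 4; below box 11 we get box 13.
box 10 is not reached, and no chain runs the other way from box 10 to box 11.
So the given relations leave the order of box 11 and box 10 undetermined.

undetermined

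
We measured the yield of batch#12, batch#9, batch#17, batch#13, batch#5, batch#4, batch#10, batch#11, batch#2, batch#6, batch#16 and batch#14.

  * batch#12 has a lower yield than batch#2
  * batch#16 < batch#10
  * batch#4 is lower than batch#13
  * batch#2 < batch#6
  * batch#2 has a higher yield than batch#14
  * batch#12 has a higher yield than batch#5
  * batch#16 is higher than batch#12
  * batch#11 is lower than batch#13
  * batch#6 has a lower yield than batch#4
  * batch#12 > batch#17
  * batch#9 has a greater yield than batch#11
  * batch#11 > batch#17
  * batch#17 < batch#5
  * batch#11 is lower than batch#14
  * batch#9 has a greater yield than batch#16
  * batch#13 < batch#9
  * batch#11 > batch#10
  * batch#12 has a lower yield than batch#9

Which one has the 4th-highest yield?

Piecing the relations together gives one ordering: batch#17 < batch#5 < batch#12 < batch#16 < batch#10 < batch#11 < batch#14 < batch#2 < batch#6 < batch#4 < batch#13 < batch#9.
Counting 4 from the largest end gives batch#6.

batch#6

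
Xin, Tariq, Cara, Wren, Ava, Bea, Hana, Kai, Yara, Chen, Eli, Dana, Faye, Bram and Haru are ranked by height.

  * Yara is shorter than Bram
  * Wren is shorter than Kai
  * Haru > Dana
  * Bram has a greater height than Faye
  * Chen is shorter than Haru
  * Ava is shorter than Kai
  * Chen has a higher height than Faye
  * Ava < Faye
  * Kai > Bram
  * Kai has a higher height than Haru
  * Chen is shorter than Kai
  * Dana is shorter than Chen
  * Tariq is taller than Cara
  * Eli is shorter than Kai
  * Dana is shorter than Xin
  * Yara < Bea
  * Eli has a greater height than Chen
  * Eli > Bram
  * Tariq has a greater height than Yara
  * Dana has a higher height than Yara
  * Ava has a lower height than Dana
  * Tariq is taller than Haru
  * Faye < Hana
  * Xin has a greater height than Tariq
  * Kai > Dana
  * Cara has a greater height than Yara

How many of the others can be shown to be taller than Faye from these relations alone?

8

Directly above Faye: Hana, Chen, Bram.
One step further: Haru, Eli, Kai (6 so far).
One step further: Tariq (7 so far).
One step further: Xin (8 so far).
Nothing else is reachable above Faye; 8 in all.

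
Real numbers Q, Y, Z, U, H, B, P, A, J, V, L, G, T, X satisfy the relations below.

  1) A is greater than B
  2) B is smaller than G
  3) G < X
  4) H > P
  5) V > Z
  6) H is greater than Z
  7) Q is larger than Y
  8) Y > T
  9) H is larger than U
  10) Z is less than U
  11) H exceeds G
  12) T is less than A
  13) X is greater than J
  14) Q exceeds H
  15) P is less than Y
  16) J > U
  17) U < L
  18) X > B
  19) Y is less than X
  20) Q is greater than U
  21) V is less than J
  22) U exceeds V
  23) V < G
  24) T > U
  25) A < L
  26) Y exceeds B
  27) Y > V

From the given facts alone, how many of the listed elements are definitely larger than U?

Directly above U: T, J, L, H, Q.
One step further: Y, A, X (8 so far).
No other element is forced above U by the given relations, so the count is 8.

8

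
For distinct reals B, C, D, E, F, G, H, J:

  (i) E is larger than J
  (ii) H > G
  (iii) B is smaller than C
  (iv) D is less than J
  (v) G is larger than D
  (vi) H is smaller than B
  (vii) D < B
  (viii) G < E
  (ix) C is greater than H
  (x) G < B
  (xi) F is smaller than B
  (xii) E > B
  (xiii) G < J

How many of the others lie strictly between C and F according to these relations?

The relations place F below C. An element lies strictly between them when it is forced above F and also forced below C.
Above F: {B, E}. Below C: {D, G, H, B}.
Intersection: {B} — 1.

1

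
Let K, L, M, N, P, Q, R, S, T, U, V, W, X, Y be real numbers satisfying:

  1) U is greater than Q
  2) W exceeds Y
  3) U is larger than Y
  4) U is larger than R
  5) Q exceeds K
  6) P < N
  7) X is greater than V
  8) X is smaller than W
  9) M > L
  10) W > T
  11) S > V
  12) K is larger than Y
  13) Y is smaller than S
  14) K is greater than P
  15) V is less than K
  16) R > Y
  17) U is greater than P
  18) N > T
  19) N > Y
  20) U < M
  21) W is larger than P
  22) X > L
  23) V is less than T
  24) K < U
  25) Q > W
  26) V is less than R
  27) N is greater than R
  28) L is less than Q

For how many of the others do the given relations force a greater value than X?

The elements the relations force above X are W, Q, U, M — no chain reaches any other.
That is 4.

4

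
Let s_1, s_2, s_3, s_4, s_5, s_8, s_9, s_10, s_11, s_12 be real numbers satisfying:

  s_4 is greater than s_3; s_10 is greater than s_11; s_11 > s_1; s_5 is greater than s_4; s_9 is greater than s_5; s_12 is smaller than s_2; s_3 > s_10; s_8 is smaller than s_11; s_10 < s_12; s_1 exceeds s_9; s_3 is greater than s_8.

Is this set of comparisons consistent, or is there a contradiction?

inconsistent

We have s_10 < s_3 stated directly, yet also s_3 < s_4 < s_5 < s_9 < s_1 < s_11 < s_10 by chaining the others — so s_3 < s_10. Contradiction.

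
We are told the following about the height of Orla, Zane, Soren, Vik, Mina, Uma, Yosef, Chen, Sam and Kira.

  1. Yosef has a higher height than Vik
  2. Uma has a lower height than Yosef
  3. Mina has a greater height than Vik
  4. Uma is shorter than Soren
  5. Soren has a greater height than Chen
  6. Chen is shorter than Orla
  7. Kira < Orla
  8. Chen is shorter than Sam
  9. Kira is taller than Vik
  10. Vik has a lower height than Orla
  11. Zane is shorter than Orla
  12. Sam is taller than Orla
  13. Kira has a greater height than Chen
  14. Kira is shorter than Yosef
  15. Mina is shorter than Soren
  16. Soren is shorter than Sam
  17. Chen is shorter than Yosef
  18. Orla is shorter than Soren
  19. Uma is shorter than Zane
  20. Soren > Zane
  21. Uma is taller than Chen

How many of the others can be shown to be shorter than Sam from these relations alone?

8

Directly below Sam: Chen, Orla, Soren.
One step further: Vik, Uma, Mina, Zane, Kira (8 so far).
Nothing else is reachable below Sam; 8 in all.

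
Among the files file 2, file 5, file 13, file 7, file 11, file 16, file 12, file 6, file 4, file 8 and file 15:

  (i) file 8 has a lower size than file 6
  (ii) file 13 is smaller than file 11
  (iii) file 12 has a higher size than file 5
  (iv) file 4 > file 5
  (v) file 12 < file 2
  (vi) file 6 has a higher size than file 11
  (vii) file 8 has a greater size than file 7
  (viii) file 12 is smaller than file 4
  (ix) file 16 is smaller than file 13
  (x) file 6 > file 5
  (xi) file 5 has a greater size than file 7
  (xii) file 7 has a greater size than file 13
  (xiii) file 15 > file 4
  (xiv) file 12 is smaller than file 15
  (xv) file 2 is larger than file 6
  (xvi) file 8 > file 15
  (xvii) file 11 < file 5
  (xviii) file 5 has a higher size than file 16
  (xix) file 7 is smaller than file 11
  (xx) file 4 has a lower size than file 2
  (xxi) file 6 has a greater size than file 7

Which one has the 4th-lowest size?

Chaining the given pairs: file 16 < file 13 < file 7 < file 11 < file 5 < file 12 < file 4 < file 15 < file 8 < file 6 < file 2.
Counting 4 from the smallest end gives file 11.

file 11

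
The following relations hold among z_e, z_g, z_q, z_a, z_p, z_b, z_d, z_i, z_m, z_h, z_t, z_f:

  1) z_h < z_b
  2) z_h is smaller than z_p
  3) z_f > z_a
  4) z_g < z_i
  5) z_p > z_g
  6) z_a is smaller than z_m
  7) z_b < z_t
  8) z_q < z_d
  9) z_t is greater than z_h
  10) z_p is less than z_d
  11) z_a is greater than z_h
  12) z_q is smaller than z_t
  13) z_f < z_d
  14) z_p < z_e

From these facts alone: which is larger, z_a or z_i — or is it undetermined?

undetermined

Following every chain through z_a: above z_a we get z_f, z_d, z_m; below z_a we get z_h.
z_i is not reached, and no chain runs the other way from z_i to z_a.
So the given relations leave the order of z_a and z_i undetermined.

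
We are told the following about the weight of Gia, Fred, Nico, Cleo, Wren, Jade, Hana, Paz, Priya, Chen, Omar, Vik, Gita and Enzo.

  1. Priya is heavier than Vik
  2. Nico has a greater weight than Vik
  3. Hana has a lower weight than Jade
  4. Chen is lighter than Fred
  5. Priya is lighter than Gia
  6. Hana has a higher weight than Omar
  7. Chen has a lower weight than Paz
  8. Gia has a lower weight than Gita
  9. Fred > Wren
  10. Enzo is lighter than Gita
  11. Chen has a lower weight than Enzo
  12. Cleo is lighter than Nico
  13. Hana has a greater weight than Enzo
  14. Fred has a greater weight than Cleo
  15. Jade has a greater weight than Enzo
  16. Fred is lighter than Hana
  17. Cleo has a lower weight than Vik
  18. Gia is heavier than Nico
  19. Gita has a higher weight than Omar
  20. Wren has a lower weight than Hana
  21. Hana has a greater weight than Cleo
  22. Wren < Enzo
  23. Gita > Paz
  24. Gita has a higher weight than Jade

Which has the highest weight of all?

Gita

Chen is not greatest since Chen < Paz; Cleo is not greatest since Cleo < Vik; Omar is not greatest since Omar < Hana; Wren is not greatest since Wren < Enzo; Enzo is not greatest since Enzo < Jade; Paz is not greatest since Paz < Gita; Vik is not greatest since Vik < Nico; Nico is not greatest since Nico < Gia; Fred is not greatest since Fred < Hana; Priya is not greatest since Priya < Gia; Gia is not greatest since Gia < Gita; Hana is not greatest since Hana < Jade; Jade is not greatest since Jade < Gita.
Only Gita has nothing above it, so Gita is the highest weight.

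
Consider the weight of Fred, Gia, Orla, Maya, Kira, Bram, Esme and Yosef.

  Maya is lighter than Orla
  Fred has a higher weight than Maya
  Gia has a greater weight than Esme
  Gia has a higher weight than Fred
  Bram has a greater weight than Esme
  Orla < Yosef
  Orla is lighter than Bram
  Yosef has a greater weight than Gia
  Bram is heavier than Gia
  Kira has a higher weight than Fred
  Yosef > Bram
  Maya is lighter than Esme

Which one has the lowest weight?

Maya

Chaining upward from Maya: directly above it, Fred, Esme, Orla; then Gia, Bram, Yosef, Kira.
That covers every other element, and nothing is given below Maya, so Maya is the lowest weight.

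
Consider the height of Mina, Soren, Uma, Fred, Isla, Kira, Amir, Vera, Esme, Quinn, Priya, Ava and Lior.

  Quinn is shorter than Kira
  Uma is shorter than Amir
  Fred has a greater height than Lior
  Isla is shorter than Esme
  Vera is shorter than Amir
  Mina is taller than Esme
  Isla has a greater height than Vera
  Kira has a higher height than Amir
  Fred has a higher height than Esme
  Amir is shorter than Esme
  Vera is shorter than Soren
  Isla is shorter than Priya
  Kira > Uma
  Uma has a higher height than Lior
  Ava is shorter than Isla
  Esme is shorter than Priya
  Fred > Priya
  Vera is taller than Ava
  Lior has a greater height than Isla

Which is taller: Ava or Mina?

Ava < Vera and Vera < Isla give Ava < Isla.
With Isla < Lior: Ava < Vera < Isla < Lior.
Then Lior < Uma extends the chain to Uma.
Then Uma < Amir extends the chain to Amir.
Then Amir < Esme extends the chain to Esme.
With Esme < Mina: Ava < Vera < Isla < Lior < Uma < Amir < Esme < Mina.
So Ava < Mina; Mina is the taller of the two.

Mina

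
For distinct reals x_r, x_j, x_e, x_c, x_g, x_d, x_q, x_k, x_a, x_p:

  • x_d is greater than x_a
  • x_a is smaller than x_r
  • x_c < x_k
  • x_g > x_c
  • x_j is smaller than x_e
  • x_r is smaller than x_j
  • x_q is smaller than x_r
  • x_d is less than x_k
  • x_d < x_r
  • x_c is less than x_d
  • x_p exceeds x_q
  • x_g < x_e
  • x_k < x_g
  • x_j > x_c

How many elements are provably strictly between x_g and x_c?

2

Chaining upward from x_c reaches: x_d, x_r, x_k, x_j, x_e.
Chaining downward from x_g reaches: x_a, x_d, x_k.
Strictly between x_c and x_g are those in both lists: x_d, x_k — 2 elements.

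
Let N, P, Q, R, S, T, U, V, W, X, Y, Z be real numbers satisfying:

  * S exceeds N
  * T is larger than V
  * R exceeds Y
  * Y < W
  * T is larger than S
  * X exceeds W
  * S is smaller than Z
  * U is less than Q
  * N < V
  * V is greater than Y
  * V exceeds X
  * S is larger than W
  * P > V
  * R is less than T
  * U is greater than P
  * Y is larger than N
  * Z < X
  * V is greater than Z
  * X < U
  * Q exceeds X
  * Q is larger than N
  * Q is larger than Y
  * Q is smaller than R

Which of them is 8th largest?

Z

Piecing the relations together gives one ordering: N < Y < W < S < Z < X < V < P < U < Q < R < T.
Counting 8 from the largest end gives Z.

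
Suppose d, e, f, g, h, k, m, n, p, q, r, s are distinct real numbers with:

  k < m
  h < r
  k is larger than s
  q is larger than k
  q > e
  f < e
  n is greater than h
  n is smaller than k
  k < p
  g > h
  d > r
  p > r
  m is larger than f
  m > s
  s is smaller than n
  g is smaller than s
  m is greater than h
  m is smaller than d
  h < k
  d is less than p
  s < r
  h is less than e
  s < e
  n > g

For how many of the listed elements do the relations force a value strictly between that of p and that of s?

Chaining upward from s reaches: e, n, k, m, q, r, d.
Chaining downward from p reaches: f, h, g, n, k, m, r, d.
Strictly between s and p are those in both lists: n, k, m, r, d — 5 elements.

5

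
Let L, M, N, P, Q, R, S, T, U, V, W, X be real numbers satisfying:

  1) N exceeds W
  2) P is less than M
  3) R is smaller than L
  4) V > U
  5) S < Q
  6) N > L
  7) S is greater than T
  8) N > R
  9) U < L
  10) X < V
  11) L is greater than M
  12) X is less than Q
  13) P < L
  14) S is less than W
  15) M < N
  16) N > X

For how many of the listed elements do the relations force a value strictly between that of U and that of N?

1

Chaining upward from U reaches: V, L.
Chaining downward from N reaches: T, R, P, X, S, M, W, L.
Strictly between U and N are those in both lists: L — 1 element.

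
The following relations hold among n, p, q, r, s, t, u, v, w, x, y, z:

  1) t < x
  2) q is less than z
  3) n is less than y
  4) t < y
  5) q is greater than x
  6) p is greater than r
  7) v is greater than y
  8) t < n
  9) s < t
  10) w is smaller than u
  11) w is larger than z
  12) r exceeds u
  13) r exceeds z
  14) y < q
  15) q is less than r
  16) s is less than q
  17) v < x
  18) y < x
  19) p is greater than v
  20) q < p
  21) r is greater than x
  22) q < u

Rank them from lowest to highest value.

s < t < n < y < v < x < q < z < w < u < r < p

Nothing is placed below s, so it is least; from there s < t; t < n; n < y; y < v; v < x; x < q; q < z; z < w; w < u; u < r; r < p, each given directly.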